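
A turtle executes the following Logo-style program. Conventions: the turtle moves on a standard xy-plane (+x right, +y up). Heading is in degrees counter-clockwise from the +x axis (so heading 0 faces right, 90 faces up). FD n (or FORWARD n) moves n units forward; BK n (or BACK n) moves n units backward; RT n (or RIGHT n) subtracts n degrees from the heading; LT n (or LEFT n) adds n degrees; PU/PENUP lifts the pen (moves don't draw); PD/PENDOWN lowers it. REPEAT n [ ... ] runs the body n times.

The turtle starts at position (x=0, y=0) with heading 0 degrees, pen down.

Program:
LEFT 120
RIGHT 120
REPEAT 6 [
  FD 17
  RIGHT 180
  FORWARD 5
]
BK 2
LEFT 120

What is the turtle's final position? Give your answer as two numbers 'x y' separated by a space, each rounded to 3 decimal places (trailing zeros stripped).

Executing turtle program step by step:
Start: pos=(0,0), heading=0, pen down
LT 120: heading 0 -> 120
RT 120: heading 120 -> 0
REPEAT 6 [
  -- iteration 1/6 --
  FD 17: (0,0) -> (17,0) [heading=0, draw]
  RT 180: heading 0 -> 180
  FD 5: (17,0) -> (12,0) [heading=180, draw]
  -- iteration 2/6 --
  FD 17: (12,0) -> (-5,0) [heading=180, draw]
  RT 180: heading 180 -> 0
  FD 5: (-5,0) -> (0,0) [heading=0, draw]
  -- iteration 3/6 --
  FD 17: (0,0) -> (17,0) [heading=0, draw]
  RT 180: heading 0 -> 180
  FD 5: (17,0) -> (12,0) [heading=180, draw]
  -- iteration 4/6 --
  FD 17: (12,0) -> (-5,0) [heading=180, draw]
  RT 180: heading 180 -> 0
  FD 5: (-5,0) -> (0,0) [heading=0, draw]
  -- iteration 5/6 --
  FD 17: (0,0) -> (17,0) [heading=0, draw]
  RT 180: heading 0 -> 180
  FD 5: (17,0) -> (12,0) [heading=180, draw]
  -- iteration 6/6 --
  FD 17: (12,0) -> (-5,0) [heading=180, draw]
  RT 180: heading 180 -> 0
  FD 5: (-5,0) -> (0,0) [heading=0, draw]
]
BK 2: (0,0) -> (-2,0) [heading=0, draw]
LT 120: heading 0 -> 120
Final: pos=(-2,0), heading=120, 13 segment(s) drawn

Answer: -2 0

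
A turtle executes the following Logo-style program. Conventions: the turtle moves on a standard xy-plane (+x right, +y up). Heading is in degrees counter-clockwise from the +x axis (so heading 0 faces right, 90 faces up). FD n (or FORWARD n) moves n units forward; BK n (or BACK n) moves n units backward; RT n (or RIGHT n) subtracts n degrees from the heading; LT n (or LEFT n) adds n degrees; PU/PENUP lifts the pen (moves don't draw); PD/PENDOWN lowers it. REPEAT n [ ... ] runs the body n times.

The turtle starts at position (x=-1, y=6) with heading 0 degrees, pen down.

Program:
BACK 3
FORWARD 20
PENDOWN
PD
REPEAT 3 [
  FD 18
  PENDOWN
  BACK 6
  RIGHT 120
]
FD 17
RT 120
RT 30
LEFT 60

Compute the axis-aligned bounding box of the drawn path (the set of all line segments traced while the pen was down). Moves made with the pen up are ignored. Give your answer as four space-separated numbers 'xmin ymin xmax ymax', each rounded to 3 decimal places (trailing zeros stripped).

Executing turtle program step by step:
Start: pos=(-1,6), heading=0, pen down
BK 3: (-1,6) -> (-4,6) [heading=0, draw]
FD 20: (-4,6) -> (16,6) [heading=0, draw]
PD: pen down
PD: pen down
REPEAT 3 [
  -- iteration 1/3 --
  FD 18: (16,6) -> (34,6) [heading=0, draw]
  PD: pen down
  BK 6: (34,6) -> (28,6) [heading=0, draw]
  RT 120: heading 0 -> 240
  -- iteration 2/3 --
  FD 18: (28,6) -> (19,-9.588) [heading=240, draw]
  PD: pen down
  BK 6: (19,-9.588) -> (22,-4.392) [heading=240, draw]
  RT 120: heading 240 -> 120
  -- iteration 3/3 --
  FD 18: (22,-4.392) -> (13,11.196) [heading=120, draw]
  PD: pen down
  BK 6: (13,11.196) -> (16,6) [heading=120, draw]
  RT 120: heading 120 -> 0
]
FD 17: (16,6) -> (33,6) [heading=0, draw]
RT 120: heading 0 -> 240
RT 30: heading 240 -> 210
LT 60: heading 210 -> 270
Final: pos=(33,6), heading=270, 9 segment(s) drawn

Segment endpoints: x in {-4, -1, 13, 16, 19, 22, 28, 33, 34}, y in {-9.588, -4.392, 6, 6, 6, 11.196}
xmin=-4, ymin=-9.588, xmax=34, ymax=11.196

Answer: -4 -9.588 34 11.196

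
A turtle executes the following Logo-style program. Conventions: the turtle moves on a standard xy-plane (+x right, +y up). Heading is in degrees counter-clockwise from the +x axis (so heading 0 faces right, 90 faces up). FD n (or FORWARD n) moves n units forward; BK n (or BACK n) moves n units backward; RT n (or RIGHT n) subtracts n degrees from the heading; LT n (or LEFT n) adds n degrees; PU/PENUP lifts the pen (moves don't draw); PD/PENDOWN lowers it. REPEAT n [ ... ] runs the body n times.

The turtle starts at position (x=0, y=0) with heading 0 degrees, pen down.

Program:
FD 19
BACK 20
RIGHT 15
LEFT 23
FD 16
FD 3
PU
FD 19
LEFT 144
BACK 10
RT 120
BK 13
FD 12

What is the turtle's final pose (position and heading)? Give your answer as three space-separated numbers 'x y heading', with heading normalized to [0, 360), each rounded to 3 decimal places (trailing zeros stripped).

Executing turtle program step by step:
Start: pos=(0,0), heading=0, pen down
FD 19: (0,0) -> (19,0) [heading=0, draw]
BK 20: (19,0) -> (-1,0) [heading=0, draw]
RT 15: heading 0 -> 345
LT 23: heading 345 -> 8
FD 16: (-1,0) -> (14.844,2.227) [heading=8, draw]
FD 3: (14.844,2.227) -> (17.815,2.644) [heading=8, draw]
PU: pen up
FD 19: (17.815,2.644) -> (36.63,5.289) [heading=8, move]
LT 144: heading 8 -> 152
BK 10: (36.63,5.289) -> (45.46,0.594) [heading=152, move]
RT 120: heading 152 -> 32
BK 13: (45.46,0.594) -> (34.435,-6.295) [heading=32, move]
FD 12: (34.435,-6.295) -> (44.612,0.064) [heading=32, move]
Final: pos=(44.612,0.064), heading=32, 4 segment(s) drawn

Answer: 44.612 0.064 32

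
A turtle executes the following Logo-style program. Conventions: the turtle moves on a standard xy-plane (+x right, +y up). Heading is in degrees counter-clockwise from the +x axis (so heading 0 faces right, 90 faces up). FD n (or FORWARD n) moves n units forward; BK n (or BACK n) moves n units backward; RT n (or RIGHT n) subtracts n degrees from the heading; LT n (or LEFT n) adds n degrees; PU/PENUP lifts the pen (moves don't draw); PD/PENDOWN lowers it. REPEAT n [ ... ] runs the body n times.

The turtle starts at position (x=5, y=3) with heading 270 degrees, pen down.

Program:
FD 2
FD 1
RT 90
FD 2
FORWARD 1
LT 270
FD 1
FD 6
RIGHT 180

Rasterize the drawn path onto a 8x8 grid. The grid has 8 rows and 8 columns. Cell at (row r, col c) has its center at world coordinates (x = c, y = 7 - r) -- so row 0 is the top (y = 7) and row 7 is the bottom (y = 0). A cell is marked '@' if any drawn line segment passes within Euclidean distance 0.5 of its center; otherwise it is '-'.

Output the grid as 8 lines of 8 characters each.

Answer: --@-----
--@-----
--@-----
--@-----
--@--@--
--@--@--
--@--@--
--@@@@--

Derivation:
Segment 0: (5,3) -> (5,1)
Segment 1: (5,1) -> (5,0)
Segment 2: (5,0) -> (3,0)
Segment 3: (3,0) -> (2,0)
Segment 4: (2,0) -> (2,1)
Segment 5: (2,1) -> (2,7)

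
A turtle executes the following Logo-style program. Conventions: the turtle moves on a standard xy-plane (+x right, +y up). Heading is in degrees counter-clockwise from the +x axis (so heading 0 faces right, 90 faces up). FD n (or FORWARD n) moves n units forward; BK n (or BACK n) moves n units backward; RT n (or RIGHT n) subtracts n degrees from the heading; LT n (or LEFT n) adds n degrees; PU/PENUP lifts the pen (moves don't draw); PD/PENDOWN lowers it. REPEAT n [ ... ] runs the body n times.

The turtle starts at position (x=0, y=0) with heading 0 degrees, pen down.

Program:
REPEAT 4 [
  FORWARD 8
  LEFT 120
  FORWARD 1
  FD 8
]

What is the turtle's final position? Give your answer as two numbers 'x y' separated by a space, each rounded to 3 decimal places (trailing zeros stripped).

Executing turtle program step by step:
Start: pos=(0,0), heading=0, pen down
REPEAT 4 [
  -- iteration 1/4 --
  FD 8: (0,0) -> (8,0) [heading=0, draw]
  LT 120: heading 0 -> 120
  FD 1: (8,0) -> (7.5,0.866) [heading=120, draw]
  FD 8: (7.5,0.866) -> (3.5,7.794) [heading=120, draw]
  -- iteration 2/4 --
  FD 8: (3.5,7.794) -> (-0.5,14.722) [heading=120, draw]
  LT 120: heading 120 -> 240
  FD 1: (-0.5,14.722) -> (-1,13.856) [heading=240, draw]
  FD 8: (-1,13.856) -> (-5,6.928) [heading=240, draw]
  -- iteration 3/4 --
  FD 8: (-5,6.928) -> (-9,0) [heading=240, draw]
  LT 120: heading 240 -> 0
  FD 1: (-9,0) -> (-8,0) [heading=0, draw]
  FD 8: (-8,0) -> (0,0) [heading=0, draw]
  -- iteration 4/4 --
  FD 8: (0,0) -> (8,0) [heading=0, draw]
  LT 120: heading 0 -> 120
  FD 1: (8,0) -> (7.5,0.866) [heading=120, draw]
  FD 8: (7.5,0.866) -> (3.5,7.794) [heading=120, draw]
]
Final: pos=(3.5,7.794), heading=120, 12 segment(s) drawn

Answer: 3.5 7.794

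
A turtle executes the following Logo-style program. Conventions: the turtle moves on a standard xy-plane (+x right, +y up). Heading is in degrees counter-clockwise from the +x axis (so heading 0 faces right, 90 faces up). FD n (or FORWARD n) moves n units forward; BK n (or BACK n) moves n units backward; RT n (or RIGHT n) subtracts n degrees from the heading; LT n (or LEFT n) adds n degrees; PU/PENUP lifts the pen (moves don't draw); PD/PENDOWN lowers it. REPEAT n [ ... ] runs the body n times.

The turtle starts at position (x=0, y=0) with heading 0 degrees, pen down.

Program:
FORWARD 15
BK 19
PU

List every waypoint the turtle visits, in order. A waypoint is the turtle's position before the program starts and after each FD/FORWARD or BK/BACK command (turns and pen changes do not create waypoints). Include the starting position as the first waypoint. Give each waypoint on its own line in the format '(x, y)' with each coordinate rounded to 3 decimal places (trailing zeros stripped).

Answer: (0, 0)
(15, 0)
(-4, 0)

Derivation:
Executing turtle program step by step:
Start: pos=(0,0), heading=0, pen down
FD 15: (0,0) -> (15,0) [heading=0, draw]
BK 19: (15,0) -> (-4,0) [heading=0, draw]
PU: pen up
Final: pos=(-4,0), heading=0, 2 segment(s) drawn
Waypoints (3 total):
(0, 0)
(15, 0)
(-4, 0)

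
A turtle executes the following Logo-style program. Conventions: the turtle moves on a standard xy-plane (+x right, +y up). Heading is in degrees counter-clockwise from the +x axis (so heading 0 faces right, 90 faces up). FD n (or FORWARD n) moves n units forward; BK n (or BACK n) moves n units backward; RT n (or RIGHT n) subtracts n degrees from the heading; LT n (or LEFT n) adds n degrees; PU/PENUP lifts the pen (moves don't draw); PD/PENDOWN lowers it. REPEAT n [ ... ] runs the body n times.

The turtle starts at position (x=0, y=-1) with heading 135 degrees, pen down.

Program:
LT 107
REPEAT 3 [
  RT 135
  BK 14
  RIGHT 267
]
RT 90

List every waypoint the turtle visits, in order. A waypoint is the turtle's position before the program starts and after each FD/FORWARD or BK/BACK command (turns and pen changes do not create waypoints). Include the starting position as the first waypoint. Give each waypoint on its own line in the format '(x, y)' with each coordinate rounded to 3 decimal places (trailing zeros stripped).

Executing turtle program step by step:
Start: pos=(0,-1), heading=135, pen down
LT 107: heading 135 -> 242
REPEAT 3 [
  -- iteration 1/3 --
  RT 135: heading 242 -> 107
  BK 14: (0,-1) -> (4.093,-14.388) [heading=107, draw]
  RT 267: heading 107 -> 200
  -- iteration 2/3 --
  RT 135: heading 200 -> 65
  BK 14: (4.093,-14.388) -> (-1.823,-27.077) [heading=65, draw]
  RT 267: heading 65 -> 158
  -- iteration 3/3 --
  RT 135: heading 158 -> 23
  BK 14: (-1.823,-27.077) -> (-14.711,-32.547) [heading=23, draw]
  RT 267: heading 23 -> 116
]
RT 90: heading 116 -> 26
Final: pos=(-14.711,-32.547), heading=26, 3 segment(s) drawn
Waypoints (4 total):
(0, -1)
(4.093, -14.388)
(-1.823, -27.077)
(-14.711, -32.547)

Answer: (0, -1)
(4.093, -14.388)
(-1.823, -27.077)
(-14.711, -32.547)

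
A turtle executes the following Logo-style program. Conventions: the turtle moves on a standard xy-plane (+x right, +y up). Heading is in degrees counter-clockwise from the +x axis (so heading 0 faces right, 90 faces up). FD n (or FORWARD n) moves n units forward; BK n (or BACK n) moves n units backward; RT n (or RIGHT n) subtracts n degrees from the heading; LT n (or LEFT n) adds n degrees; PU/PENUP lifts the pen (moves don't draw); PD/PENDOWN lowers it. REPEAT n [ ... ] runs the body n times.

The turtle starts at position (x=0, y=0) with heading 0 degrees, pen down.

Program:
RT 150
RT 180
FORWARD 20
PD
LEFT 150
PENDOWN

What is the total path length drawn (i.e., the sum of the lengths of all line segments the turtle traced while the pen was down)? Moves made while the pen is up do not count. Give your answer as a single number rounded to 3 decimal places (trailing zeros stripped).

Executing turtle program step by step:
Start: pos=(0,0), heading=0, pen down
RT 150: heading 0 -> 210
RT 180: heading 210 -> 30
FD 20: (0,0) -> (17.321,10) [heading=30, draw]
PD: pen down
LT 150: heading 30 -> 180
PD: pen down
Final: pos=(17.321,10), heading=180, 1 segment(s) drawn

Segment lengths:
  seg 1: (0,0) -> (17.321,10), length = 20
Total = 20

Answer: 20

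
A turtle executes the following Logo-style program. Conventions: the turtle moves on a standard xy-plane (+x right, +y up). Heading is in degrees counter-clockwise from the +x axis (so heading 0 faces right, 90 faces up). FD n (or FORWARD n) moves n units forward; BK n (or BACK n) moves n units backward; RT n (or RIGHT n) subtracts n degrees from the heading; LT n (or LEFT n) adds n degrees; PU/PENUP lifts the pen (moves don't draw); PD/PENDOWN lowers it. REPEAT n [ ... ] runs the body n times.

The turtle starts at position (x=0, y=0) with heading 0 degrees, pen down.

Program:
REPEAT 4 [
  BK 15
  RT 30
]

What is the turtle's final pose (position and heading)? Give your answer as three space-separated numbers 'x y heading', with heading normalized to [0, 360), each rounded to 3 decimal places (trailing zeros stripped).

Executing turtle program step by step:
Start: pos=(0,0), heading=0, pen down
REPEAT 4 [
  -- iteration 1/4 --
  BK 15: (0,0) -> (-15,0) [heading=0, draw]
  RT 30: heading 0 -> 330
  -- iteration 2/4 --
  BK 15: (-15,0) -> (-27.99,7.5) [heading=330, draw]
  RT 30: heading 330 -> 300
  -- iteration 3/4 --
  BK 15: (-27.99,7.5) -> (-35.49,20.49) [heading=300, draw]
  RT 30: heading 300 -> 270
  -- iteration 4/4 --
  BK 15: (-35.49,20.49) -> (-35.49,35.49) [heading=270, draw]
  RT 30: heading 270 -> 240
]
Final: pos=(-35.49,35.49), heading=240, 4 segment(s) drawn

Answer: -35.49 35.49 240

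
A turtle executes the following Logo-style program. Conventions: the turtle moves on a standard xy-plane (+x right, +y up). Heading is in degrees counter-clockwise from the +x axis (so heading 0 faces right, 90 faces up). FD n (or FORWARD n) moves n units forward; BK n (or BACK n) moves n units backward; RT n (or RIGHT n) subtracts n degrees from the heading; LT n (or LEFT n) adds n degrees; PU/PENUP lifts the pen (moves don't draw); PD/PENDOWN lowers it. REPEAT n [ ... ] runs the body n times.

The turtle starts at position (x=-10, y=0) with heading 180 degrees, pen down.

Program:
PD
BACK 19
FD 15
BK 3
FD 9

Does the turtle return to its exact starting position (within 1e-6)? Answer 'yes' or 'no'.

Executing turtle program step by step:
Start: pos=(-10,0), heading=180, pen down
PD: pen down
BK 19: (-10,0) -> (9,0) [heading=180, draw]
FD 15: (9,0) -> (-6,0) [heading=180, draw]
BK 3: (-6,0) -> (-3,0) [heading=180, draw]
FD 9: (-3,0) -> (-12,0) [heading=180, draw]
Final: pos=(-12,0), heading=180, 4 segment(s) drawn

Start position: (-10, 0)
Final position: (-12, 0)
Distance = 2; >= 1e-6 -> NOT closed

Answer: no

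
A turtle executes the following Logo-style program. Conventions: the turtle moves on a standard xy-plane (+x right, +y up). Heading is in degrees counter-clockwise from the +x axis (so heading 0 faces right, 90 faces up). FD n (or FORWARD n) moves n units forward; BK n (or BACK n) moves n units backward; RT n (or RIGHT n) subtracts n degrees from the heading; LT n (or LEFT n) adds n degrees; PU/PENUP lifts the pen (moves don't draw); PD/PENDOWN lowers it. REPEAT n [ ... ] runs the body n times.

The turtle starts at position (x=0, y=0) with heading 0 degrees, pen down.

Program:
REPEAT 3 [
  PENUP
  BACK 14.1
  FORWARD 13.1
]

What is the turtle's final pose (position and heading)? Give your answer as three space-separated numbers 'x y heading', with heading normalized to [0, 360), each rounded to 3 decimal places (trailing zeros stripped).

Answer: -3 0 0

Derivation:
Executing turtle program step by step:
Start: pos=(0,0), heading=0, pen down
REPEAT 3 [
  -- iteration 1/3 --
  PU: pen up
  BK 14.1: (0,0) -> (-14.1,0) [heading=0, move]
  FD 13.1: (-14.1,0) -> (-1,0) [heading=0, move]
  -- iteration 2/3 --
  PU: pen up
  BK 14.1: (-1,0) -> (-15.1,0) [heading=0, move]
  FD 13.1: (-15.1,0) -> (-2,0) [heading=0, move]
  -- iteration 3/3 --
  PU: pen up
  BK 14.1: (-2,0) -> (-16.1,0) [heading=0, move]
  FD 13.1: (-16.1,0) -> (-3,0) [heading=0, move]
]
Final: pos=(-3,0), heading=0, 0 segment(s) drawn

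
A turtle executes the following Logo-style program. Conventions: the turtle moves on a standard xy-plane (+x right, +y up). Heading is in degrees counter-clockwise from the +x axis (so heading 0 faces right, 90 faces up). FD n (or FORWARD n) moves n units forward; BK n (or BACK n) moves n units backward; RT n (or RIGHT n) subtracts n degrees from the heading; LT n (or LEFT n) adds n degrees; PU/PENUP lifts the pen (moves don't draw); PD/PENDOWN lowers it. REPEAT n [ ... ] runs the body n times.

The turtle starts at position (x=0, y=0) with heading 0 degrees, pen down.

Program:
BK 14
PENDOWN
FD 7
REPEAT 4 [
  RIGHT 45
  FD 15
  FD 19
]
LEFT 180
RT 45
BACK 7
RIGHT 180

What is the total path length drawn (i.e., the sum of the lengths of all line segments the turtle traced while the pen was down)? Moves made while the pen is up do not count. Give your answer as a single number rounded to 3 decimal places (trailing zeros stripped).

Answer: 164

Derivation:
Executing turtle program step by step:
Start: pos=(0,0), heading=0, pen down
BK 14: (0,0) -> (-14,0) [heading=0, draw]
PD: pen down
FD 7: (-14,0) -> (-7,0) [heading=0, draw]
REPEAT 4 [
  -- iteration 1/4 --
  RT 45: heading 0 -> 315
  FD 15: (-7,0) -> (3.607,-10.607) [heading=315, draw]
  FD 19: (3.607,-10.607) -> (17.042,-24.042) [heading=315, draw]
  -- iteration 2/4 --
  RT 45: heading 315 -> 270
  FD 15: (17.042,-24.042) -> (17.042,-39.042) [heading=270, draw]
  FD 19: (17.042,-39.042) -> (17.042,-58.042) [heading=270, draw]
  -- iteration 3/4 --
  RT 45: heading 270 -> 225
  FD 15: (17.042,-58.042) -> (6.435,-68.648) [heading=225, draw]
  FD 19: (6.435,-68.648) -> (-7,-82.083) [heading=225, draw]
  -- iteration 4/4 --
  RT 45: heading 225 -> 180
  FD 15: (-7,-82.083) -> (-22,-82.083) [heading=180, draw]
  FD 19: (-22,-82.083) -> (-41,-82.083) [heading=180, draw]
]
LT 180: heading 180 -> 0
RT 45: heading 0 -> 315
BK 7: (-41,-82.083) -> (-45.95,-77.134) [heading=315, draw]
RT 180: heading 315 -> 135
Final: pos=(-45.95,-77.134), heading=135, 11 segment(s) drawn

Segment lengths:
  seg 1: (0,0) -> (-14,0), length = 14
  seg 2: (-14,0) -> (-7,0), length = 7
  seg 3: (-7,0) -> (3.607,-10.607), length = 15
  seg 4: (3.607,-10.607) -> (17.042,-24.042), length = 19
  seg 5: (17.042,-24.042) -> (17.042,-39.042), length = 15
  seg 6: (17.042,-39.042) -> (17.042,-58.042), length = 19
  seg 7: (17.042,-58.042) -> (6.435,-68.648), length = 15
  seg 8: (6.435,-68.648) -> (-7,-82.083), length = 19
  seg 9: (-7,-82.083) -> (-22,-82.083), length = 15
  seg 10: (-22,-82.083) -> (-41,-82.083), length = 19
  seg 11: (-41,-82.083) -> (-45.95,-77.134), length = 7
Total = 164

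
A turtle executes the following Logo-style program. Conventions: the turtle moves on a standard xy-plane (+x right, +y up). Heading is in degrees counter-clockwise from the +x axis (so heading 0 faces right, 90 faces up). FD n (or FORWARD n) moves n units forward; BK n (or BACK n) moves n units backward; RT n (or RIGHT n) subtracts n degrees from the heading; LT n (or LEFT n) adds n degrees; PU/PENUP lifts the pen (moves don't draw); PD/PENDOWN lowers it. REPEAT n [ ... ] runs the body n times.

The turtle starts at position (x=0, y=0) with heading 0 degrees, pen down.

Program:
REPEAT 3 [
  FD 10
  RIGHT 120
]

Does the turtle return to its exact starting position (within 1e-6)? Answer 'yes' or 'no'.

Executing turtle program step by step:
Start: pos=(0,0), heading=0, pen down
REPEAT 3 [
  -- iteration 1/3 --
  FD 10: (0,0) -> (10,0) [heading=0, draw]
  RT 120: heading 0 -> 240
  -- iteration 2/3 --
  FD 10: (10,0) -> (5,-8.66) [heading=240, draw]
  RT 120: heading 240 -> 120
  -- iteration 3/3 --
  FD 10: (5,-8.66) -> (0,0) [heading=120, draw]
  RT 120: heading 120 -> 0
]
Final: pos=(0,0), heading=0, 3 segment(s) drawn

Start position: (0, 0)
Final position: (0, 0)
Distance = 0; < 1e-6 -> CLOSED

Answer: yes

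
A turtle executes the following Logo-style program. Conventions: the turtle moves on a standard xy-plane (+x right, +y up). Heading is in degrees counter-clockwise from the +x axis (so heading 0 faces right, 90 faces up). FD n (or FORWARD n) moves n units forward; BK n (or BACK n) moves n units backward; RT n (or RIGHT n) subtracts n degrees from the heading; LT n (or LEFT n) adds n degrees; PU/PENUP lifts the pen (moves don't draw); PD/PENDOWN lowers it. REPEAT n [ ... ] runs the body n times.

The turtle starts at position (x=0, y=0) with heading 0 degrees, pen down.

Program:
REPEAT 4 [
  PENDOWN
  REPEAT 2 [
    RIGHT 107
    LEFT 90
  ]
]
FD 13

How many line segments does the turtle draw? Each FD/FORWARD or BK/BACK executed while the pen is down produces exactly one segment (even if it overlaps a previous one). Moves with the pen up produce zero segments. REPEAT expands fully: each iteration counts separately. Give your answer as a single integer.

Executing turtle program step by step:
Start: pos=(0,0), heading=0, pen down
REPEAT 4 [
  -- iteration 1/4 --
  PD: pen down
  REPEAT 2 [
    -- iteration 1/2 --
    RT 107: heading 0 -> 253
    LT 90: heading 253 -> 343
    -- iteration 2/2 --
    RT 107: heading 343 -> 236
    LT 90: heading 236 -> 326
  ]
  -- iteration 2/4 --
  PD: pen down
  REPEAT 2 [
    -- iteration 1/2 --
    RT 107: heading 326 -> 219
    LT 90: heading 219 -> 309
    -- iteration 2/2 --
    RT 107: heading 309 -> 202
    LT 90: heading 202 -> 292
  ]
  -- iteration 3/4 --
  PD: pen down
  REPEAT 2 [
    -- iteration 1/2 --
    RT 107: heading 292 -> 185
    LT 90: heading 185 -> 275
    -- iteration 2/2 --
    RT 107: heading 275 -> 168
    LT 90: heading 168 -> 258
  ]
  -- iteration 4/4 --
  PD: pen down
  REPEAT 2 [
    -- iteration 1/2 --
    RT 107: heading 258 -> 151
    LT 90: heading 151 -> 241
    -- iteration 2/2 --
    RT 107: heading 241 -> 134
    LT 90: heading 134 -> 224
  ]
]
FD 13: (0,0) -> (-9.351,-9.031) [heading=224, draw]
Final: pos=(-9.351,-9.031), heading=224, 1 segment(s) drawn
Segments drawn: 1

Answer: 1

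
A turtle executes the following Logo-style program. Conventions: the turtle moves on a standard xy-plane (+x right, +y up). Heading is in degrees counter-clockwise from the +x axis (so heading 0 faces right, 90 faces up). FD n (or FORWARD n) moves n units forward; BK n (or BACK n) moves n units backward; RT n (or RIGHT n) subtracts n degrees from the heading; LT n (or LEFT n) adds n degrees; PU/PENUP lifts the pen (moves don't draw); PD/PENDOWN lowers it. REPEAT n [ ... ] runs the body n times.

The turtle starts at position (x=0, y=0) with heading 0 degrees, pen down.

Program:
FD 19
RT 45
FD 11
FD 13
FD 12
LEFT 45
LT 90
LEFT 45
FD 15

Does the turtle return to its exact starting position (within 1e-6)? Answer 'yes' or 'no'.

Executing turtle program step by step:
Start: pos=(0,0), heading=0, pen down
FD 19: (0,0) -> (19,0) [heading=0, draw]
RT 45: heading 0 -> 315
FD 11: (19,0) -> (26.778,-7.778) [heading=315, draw]
FD 13: (26.778,-7.778) -> (35.971,-16.971) [heading=315, draw]
FD 12: (35.971,-16.971) -> (44.456,-25.456) [heading=315, draw]
LT 45: heading 315 -> 0
LT 90: heading 0 -> 90
LT 45: heading 90 -> 135
FD 15: (44.456,-25.456) -> (33.849,-14.849) [heading=135, draw]
Final: pos=(33.849,-14.849), heading=135, 5 segment(s) drawn

Start position: (0, 0)
Final position: (33.849, -14.849)
Distance = 36.963; >= 1e-6 -> NOT closed

Answer: no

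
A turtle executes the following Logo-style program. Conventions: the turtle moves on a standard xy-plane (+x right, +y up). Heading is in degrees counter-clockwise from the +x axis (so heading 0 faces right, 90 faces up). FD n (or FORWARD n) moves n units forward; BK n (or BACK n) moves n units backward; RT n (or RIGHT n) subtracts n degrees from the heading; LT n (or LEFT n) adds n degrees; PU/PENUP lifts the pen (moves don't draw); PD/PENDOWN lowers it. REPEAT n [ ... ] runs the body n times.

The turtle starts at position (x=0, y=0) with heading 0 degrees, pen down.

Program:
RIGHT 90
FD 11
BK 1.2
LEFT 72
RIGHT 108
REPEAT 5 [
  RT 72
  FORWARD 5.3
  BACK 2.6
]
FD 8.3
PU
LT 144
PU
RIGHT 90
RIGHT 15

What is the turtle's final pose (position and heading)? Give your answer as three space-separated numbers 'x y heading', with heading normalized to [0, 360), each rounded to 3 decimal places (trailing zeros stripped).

Answer: -4.879 -16.515 273

Derivation:
Executing turtle program step by step:
Start: pos=(0,0), heading=0, pen down
RT 90: heading 0 -> 270
FD 11: (0,0) -> (0,-11) [heading=270, draw]
BK 1.2: (0,-11) -> (0,-9.8) [heading=270, draw]
LT 72: heading 270 -> 342
RT 108: heading 342 -> 234
REPEAT 5 [
  -- iteration 1/5 --
  RT 72: heading 234 -> 162
  FD 5.3: (0,-9.8) -> (-5.041,-8.162) [heading=162, draw]
  BK 2.6: (-5.041,-8.162) -> (-2.568,-8.966) [heading=162, draw]
  -- iteration 2/5 --
  RT 72: heading 162 -> 90
  FD 5.3: (-2.568,-8.966) -> (-2.568,-3.666) [heading=90, draw]
  BK 2.6: (-2.568,-3.666) -> (-2.568,-6.266) [heading=90, draw]
  -- iteration 3/5 --
  RT 72: heading 90 -> 18
  FD 5.3: (-2.568,-6.266) -> (2.473,-4.628) [heading=18, draw]
  BK 2.6: (2.473,-4.628) -> (0,-5.431) [heading=18, draw]
  -- iteration 4/5 --
  RT 72: heading 18 -> 306
  FD 5.3: (0,-5.431) -> (3.115,-9.719) [heading=306, draw]
  BK 2.6: (3.115,-9.719) -> (1.587,-7.616) [heading=306, draw]
  -- iteration 5/5 --
  RT 72: heading 306 -> 234
  FD 5.3: (1.587,-7.616) -> (-1.528,-11.903) [heading=234, draw]
  BK 2.6: (-1.528,-11.903) -> (0,-9.8) [heading=234, draw]
]
FD 8.3: (0,-9.8) -> (-4.879,-16.515) [heading=234, draw]
PU: pen up
LT 144: heading 234 -> 18
PU: pen up
RT 90: heading 18 -> 288
RT 15: heading 288 -> 273
Final: pos=(-4.879,-16.515), heading=273, 13 segment(s) drawn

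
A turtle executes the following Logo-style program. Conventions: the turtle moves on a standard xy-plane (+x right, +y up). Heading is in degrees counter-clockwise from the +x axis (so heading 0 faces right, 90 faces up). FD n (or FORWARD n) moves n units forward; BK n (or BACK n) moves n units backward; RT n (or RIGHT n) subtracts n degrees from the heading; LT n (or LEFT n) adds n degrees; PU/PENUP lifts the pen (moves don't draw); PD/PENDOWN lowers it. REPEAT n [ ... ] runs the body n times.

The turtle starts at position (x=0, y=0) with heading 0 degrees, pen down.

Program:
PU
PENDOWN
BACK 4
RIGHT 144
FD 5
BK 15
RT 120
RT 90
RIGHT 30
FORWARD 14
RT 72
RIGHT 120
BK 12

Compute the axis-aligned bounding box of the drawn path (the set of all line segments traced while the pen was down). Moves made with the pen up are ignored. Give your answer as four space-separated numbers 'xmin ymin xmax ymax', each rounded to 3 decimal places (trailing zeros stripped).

Answer: -8.045 -6.87 26.588 5.878

Derivation:
Executing turtle program step by step:
Start: pos=(0,0), heading=0, pen down
PU: pen up
PD: pen down
BK 4: (0,0) -> (-4,0) [heading=0, draw]
RT 144: heading 0 -> 216
FD 5: (-4,0) -> (-8.045,-2.939) [heading=216, draw]
BK 15: (-8.045,-2.939) -> (4.09,5.878) [heading=216, draw]
RT 120: heading 216 -> 96
RT 90: heading 96 -> 6
RT 30: heading 6 -> 336
FD 14: (4.09,5.878) -> (16.88,0.184) [heading=336, draw]
RT 72: heading 336 -> 264
RT 120: heading 264 -> 144
BK 12: (16.88,0.184) -> (26.588,-6.87) [heading=144, draw]
Final: pos=(26.588,-6.87), heading=144, 5 segment(s) drawn

Segment endpoints: x in {-8.045, -4, 0, 4.09, 16.88, 26.588}, y in {-6.87, -2.939, 0, 0.184, 5.878}
xmin=-8.045, ymin=-6.87, xmax=26.588, ymax=5.878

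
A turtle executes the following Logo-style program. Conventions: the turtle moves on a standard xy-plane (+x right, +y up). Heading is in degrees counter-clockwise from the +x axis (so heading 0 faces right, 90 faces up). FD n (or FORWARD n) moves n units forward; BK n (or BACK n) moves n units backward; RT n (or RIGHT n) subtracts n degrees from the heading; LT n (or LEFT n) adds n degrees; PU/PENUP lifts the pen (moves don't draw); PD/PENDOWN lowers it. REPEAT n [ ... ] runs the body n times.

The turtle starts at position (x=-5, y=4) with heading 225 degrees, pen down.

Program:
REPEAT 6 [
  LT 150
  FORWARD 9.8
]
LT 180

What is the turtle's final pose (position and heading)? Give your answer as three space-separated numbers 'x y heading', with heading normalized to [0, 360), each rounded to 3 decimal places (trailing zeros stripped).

Executing turtle program step by step:
Start: pos=(-5,4), heading=225, pen down
REPEAT 6 [
  -- iteration 1/6 --
  LT 150: heading 225 -> 15
  FD 9.8: (-5,4) -> (4.466,6.536) [heading=15, draw]
  -- iteration 2/6 --
  LT 150: heading 15 -> 165
  FD 9.8: (4.466,6.536) -> (-5,9.073) [heading=165, draw]
  -- iteration 3/6 --
  LT 150: heading 165 -> 315
  FD 9.8: (-5,9.073) -> (1.93,2.143) [heading=315, draw]
  -- iteration 4/6 --
  LT 150: heading 315 -> 105
  FD 9.8: (1.93,2.143) -> (-0.607,11.609) [heading=105, draw]
  -- iteration 5/6 --
  LT 150: heading 105 -> 255
  FD 9.8: (-0.607,11.609) -> (-3.143,2.143) [heading=255, draw]
  -- iteration 6/6 --
  LT 150: heading 255 -> 45
  FD 9.8: (-3.143,2.143) -> (3.786,9.073) [heading=45, draw]
]
LT 180: heading 45 -> 225
Final: pos=(3.786,9.073), heading=225, 6 segment(s) drawn

Answer: 3.786 9.073 225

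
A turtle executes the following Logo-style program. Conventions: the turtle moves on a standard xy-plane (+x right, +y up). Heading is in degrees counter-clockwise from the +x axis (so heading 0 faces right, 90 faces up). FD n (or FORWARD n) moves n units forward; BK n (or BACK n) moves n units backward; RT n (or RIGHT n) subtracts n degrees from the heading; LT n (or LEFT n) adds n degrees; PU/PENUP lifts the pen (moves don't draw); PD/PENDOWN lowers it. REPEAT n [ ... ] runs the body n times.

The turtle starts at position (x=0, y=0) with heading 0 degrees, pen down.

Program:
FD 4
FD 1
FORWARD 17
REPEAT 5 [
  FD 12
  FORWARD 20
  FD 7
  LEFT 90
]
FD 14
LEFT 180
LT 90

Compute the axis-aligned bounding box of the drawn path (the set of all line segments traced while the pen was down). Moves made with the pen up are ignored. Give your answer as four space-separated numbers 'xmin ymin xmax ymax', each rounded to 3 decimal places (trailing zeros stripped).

Executing turtle program step by step:
Start: pos=(0,0), heading=0, pen down
FD 4: (0,0) -> (4,0) [heading=0, draw]
FD 1: (4,0) -> (5,0) [heading=0, draw]
FD 17: (5,0) -> (22,0) [heading=0, draw]
REPEAT 5 [
  -- iteration 1/5 --
  FD 12: (22,0) -> (34,0) [heading=0, draw]
  FD 20: (34,0) -> (54,0) [heading=0, draw]
  FD 7: (54,0) -> (61,0) [heading=0, draw]
  LT 90: heading 0 -> 90
  -- iteration 2/5 --
  FD 12: (61,0) -> (61,12) [heading=90, draw]
  FD 20: (61,12) -> (61,32) [heading=90, draw]
  FD 7: (61,32) -> (61,39) [heading=90, draw]
  LT 90: heading 90 -> 180
  -- iteration 3/5 --
  FD 12: (61,39) -> (49,39) [heading=180, draw]
  FD 20: (49,39) -> (29,39) [heading=180, draw]
  FD 7: (29,39) -> (22,39) [heading=180, draw]
  LT 90: heading 180 -> 270
  -- iteration 4/5 --
  FD 12: (22,39) -> (22,27) [heading=270, draw]
  FD 20: (22,27) -> (22,7) [heading=270, draw]
  FD 7: (22,7) -> (22,0) [heading=270, draw]
  LT 90: heading 270 -> 0
  -- iteration 5/5 --
  FD 12: (22,0) -> (34,0) [heading=0, draw]
  FD 20: (34,0) -> (54,0) [heading=0, draw]
  FD 7: (54,0) -> (61,0) [heading=0, draw]
  LT 90: heading 0 -> 90
]
FD 14: (61,0) -> (61,14) [heading=90, draw]
LT 180: heading 90 -> 270
LT 90: heading 270 -> 0
Final: pos=(61,14), heading=0, 19 segment(s) drawn

Segment endpoints: x in {0, 4, 5, 22, 22, 22, 29, 34, 34, 49, 54, 54, 61, 61}, y in {0, 0, 0, 0, 7, 12, 14, 27, 32, 39}
xmin=0, ymin=0, xmax=61, ymax=39

Answer: 0 0 61 39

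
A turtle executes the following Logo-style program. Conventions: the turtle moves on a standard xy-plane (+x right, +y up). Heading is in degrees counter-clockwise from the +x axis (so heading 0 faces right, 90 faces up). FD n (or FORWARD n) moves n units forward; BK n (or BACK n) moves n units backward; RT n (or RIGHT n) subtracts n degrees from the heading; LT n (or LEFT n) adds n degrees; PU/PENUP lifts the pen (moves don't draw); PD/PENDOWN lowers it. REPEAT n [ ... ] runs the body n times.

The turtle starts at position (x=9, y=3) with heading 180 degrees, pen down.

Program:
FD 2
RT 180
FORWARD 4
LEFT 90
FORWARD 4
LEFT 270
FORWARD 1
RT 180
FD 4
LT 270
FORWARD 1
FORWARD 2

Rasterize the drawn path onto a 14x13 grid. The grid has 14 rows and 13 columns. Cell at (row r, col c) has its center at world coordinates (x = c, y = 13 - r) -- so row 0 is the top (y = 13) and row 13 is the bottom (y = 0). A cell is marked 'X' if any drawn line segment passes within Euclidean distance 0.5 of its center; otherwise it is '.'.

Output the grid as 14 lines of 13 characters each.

Segment 0: (9,3) -> (7,3)
Segment 1: (7,3) -> (11,3)
Segment 2: (11,3) -> (11,7)
Segment 3: (11,7) -> (12,7)
Segment 4: (12,7) -> (8,7)
Segment 5: (8,7) -> (8,8)
Segment 6: (8,8) -> (8,10)

Answer: .............
.............
.............
........X....
........X....
........X....
........XXXXX
...........X.
...........X.
...........X.
.......XXXXX.
.............
.............
.............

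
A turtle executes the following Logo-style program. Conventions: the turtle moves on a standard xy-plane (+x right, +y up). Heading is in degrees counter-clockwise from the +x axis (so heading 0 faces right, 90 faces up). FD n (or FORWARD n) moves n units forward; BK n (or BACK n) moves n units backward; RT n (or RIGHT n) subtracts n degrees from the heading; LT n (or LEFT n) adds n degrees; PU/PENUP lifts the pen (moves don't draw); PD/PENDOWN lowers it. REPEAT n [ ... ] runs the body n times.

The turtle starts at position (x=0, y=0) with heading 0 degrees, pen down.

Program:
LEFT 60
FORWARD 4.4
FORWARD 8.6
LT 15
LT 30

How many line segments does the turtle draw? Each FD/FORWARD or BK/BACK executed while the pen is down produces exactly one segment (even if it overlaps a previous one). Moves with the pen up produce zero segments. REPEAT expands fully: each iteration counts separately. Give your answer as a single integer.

Executing turtle program step by step:
Start: pos=(0,0), heading=0, pen down
LT 60: heading 0 -> 60
FD 4.4: (0,0) -> (2.2,3.811) [heading=60, draw]
FD 8.6: (2.2,3.811) -> (6.5,11.258) [heading=60, draw]
LT 15: heading 60 -> 75
LT 30: heading 75 -> 105
Final: pos=(6.5,11.258), heading=105, 2 segment(s) drawn
Segments drawn: 2

Answer: 2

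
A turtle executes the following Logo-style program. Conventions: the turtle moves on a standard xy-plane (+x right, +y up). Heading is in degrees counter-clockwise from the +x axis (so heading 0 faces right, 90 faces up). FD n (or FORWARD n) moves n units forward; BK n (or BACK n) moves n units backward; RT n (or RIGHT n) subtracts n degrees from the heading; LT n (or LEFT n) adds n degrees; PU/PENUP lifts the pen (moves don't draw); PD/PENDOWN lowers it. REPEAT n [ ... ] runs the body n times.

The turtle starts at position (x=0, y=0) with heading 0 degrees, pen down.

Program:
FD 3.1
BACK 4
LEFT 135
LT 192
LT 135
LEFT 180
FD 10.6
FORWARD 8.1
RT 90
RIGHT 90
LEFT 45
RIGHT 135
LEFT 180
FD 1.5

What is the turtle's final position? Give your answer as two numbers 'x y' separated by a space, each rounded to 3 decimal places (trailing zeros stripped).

Answer: 1.521 -18.603

Derivation:
Executing turtle program step by step:
Start: pos=(0,0), heading=0, pen down
FD 3.1: (0,0) -> (3.1,0) [heading=0, draw]
BK 4: (3.1,0) -> (-0.9,0) [heading=0, draw]
LT 135: heading 0 -> 135
LT 192: heading 135 -> 327
LT 135: heading 327 -> 102
LT 180: heading 102 -> 282
FD 10.6: (-0.9,0) -> (1.304,-10.368) [heading=282, draw]
FD 8.1: (1.304,-10.368) -> (2.988,-18.291) [heading=282, draw]
RT 90: heading 282 -> 192
RT 90: heading 192 -> 102
LT 45: heading 102 -> 147
RT 135: heading 147 -> 12
LT 180: heading 12 -> 192
FD 1.5: (2.988,-18.291) -> (1.521,-18.603) [heading=192, draw]
Final: pos=(1.521,-18.603), heading=192, 5 segment(s) drawn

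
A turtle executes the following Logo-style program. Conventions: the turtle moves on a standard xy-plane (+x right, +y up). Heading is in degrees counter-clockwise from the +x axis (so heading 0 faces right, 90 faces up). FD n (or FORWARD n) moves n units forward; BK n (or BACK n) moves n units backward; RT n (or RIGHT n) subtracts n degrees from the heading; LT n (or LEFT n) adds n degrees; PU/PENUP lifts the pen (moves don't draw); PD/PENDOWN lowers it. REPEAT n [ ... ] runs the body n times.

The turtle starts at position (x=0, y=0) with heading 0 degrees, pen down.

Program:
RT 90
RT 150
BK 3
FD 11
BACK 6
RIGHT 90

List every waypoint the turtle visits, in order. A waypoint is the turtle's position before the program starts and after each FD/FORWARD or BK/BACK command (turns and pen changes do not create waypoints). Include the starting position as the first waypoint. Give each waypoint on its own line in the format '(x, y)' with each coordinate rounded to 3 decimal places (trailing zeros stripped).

Executing turtle program step by step:
Start: pos=(0,0), heading=0, pen down
RT 90: heading 0 -> 270
RT 150: heading 270 -> 120
BK 3: (0,0) -> (1.5,-2.598) [heading=120, draw]
FD 11: (1.5,-2.598) -> (-4,6.928) [heading=120, draw]
BK 6: (-4,6.928) -> (-1,1.732) [heading=120, draw]
RT 90: heading 120 -> 30
Final: pos=(-1,1.732), heading=30, 3 segment(s) drawn
Waypoints (4 total):
(0, 0)
(1.5, -2.598)
(-4, 6.928)
(-1, 1.732)

Answer: (0, 0)
(1.5, -2.598)
(-4, 6.928)
(-1, 1.732)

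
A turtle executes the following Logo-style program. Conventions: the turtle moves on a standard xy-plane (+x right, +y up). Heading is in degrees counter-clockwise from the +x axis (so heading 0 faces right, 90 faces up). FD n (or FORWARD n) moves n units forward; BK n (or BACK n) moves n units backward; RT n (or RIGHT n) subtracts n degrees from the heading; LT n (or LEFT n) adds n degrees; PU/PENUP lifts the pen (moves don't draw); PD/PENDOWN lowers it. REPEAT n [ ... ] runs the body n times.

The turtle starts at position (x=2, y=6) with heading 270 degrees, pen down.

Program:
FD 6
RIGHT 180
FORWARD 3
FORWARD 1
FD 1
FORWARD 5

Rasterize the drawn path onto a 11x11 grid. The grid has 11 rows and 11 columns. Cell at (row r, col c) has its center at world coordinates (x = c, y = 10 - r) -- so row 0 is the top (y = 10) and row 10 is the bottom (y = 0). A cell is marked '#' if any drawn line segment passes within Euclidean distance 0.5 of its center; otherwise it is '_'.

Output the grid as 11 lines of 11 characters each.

Segment 0: (2,6) -> (2,0)
Segment 1: (2,0) -> (2,3)
Segment 2: (2,3) -> (2,4)
Segment 3: (2,4) -> (2,5)
Segment 4: (2,5) -> (2,10)

Answer: __#________
__#________
__#________
__#________
__#________
__#________
__#________
__#________
__#________
__#________
__#________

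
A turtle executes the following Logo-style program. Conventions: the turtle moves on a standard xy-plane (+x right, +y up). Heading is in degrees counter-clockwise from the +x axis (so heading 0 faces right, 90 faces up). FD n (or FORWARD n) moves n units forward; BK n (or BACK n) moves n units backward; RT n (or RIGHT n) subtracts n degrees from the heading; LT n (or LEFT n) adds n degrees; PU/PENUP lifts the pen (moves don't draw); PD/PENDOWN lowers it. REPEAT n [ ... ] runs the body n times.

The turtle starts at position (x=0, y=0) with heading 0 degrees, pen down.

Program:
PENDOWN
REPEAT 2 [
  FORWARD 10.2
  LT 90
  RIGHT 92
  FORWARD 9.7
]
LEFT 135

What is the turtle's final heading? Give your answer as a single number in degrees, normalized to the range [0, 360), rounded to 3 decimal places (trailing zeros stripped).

Executing turtle program step by step:
Start: pos=(0,0), heading=0, pen down
PD: pen down
REPEAT 2 [
  -- iteration 1/2 --
  FD 10.2: (0,0) -> (10.2,0) [heading=0, draw]
  LT 90: heading 0 -> 90
  RT 92: heading 90 -> 358
  FD 9.7: (10.2,0) -> (19.894,-0.339) [heading=358, draw]
  -- iteration 2/2 --
  FD 10.2: (19.894,-0.339) -> (30.088,-0.694) [heading=358, draw]
  LT 90: heading 358 -> 88
  RT 92: heading 88 -> 356
  FD 9.7: (30.088,-0.694) -> (39.764,-1.371) [heading=356, draw]
]
LT 135: heading 356 -> 131
Final: pos=(39.764,-1.371), heading=131, 4 segment(s) drawn

Answer: 131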